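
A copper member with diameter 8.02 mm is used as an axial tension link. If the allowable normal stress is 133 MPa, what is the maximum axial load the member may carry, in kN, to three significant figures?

6.72 kN

A = 50.52 mm².
P_max = σ_allow · A = 133 · 50.52 = 6719 N = 6.719 kN.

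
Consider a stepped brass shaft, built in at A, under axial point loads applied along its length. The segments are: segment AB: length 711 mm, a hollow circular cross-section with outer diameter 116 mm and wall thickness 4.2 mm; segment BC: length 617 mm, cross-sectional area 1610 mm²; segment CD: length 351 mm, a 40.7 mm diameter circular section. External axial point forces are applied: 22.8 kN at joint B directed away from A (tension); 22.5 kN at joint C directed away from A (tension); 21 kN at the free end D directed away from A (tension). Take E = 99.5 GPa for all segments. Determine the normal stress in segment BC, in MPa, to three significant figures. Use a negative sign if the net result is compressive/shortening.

27.0 MPa

Internal axial forces (sectioning from the free end, tension +): N_CD = 21 kN, N_BC = 43.5 kN, N_AB = 66.3 kN.
σ_BC = N_BC/A_BC = 43500/1610 = 27.02 MPa.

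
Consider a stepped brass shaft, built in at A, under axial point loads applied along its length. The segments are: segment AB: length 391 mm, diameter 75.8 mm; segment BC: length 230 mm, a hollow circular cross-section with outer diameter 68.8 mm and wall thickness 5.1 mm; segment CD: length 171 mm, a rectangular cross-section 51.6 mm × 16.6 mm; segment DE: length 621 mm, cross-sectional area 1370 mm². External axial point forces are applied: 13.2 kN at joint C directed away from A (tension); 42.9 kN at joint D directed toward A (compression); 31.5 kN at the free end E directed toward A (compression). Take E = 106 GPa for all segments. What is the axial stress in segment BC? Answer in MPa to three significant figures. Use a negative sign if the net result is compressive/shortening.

-60.0 MPa

Internal axial forces (sectioning from the free end, tension +): N_DE = -31.5 kN, N_CD = -74.4 kN, N_BC = -61.2 kN, N_AB = -61.2 kN.
A_BC = 1021 mm².
σ_BC = N_BC/A_BC = -61200/1021 = -59.96 MPa.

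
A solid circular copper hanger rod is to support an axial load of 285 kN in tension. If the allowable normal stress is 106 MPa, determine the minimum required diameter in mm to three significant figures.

Required area A ≥ P/σ_allow = 285000/106 = 2689 mm².
For a solid circular section, d ≥ √(4A/π) = 58.51 mm.

58.5 mm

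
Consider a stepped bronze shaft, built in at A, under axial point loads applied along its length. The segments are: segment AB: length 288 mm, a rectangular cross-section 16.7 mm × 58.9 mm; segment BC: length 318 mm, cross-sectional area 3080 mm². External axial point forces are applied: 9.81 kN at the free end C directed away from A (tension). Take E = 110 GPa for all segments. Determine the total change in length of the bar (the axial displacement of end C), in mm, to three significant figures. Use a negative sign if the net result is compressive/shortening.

Internal axial forces (sectioning from the free end, tension +): N_BC = 9.81 kN, N_AB = 9.81 kN.
A_AB = 983.6 mm².
δ_AB = 9810·288/(983.6·110000) = 0.02611 mm
δ_BC = 9810·318/(3080·110000) = 0.009208 mm
δ = Σδ_i = 0.03532 mm.

0.0353 mm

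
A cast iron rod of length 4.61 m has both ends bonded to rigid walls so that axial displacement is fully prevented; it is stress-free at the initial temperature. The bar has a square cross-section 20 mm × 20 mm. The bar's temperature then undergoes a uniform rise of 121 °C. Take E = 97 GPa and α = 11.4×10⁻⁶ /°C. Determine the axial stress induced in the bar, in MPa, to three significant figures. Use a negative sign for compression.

Free thermal expansion αLΔT = 11.4e-6 · 4610 · 121 = 6.359 mm.
The walls impose strain ε = −(6.359)/4610 = -1.3794e-03; σ = Eε = 97000 · -1.3794e-03 = -133.8 MPa.

-134 MPa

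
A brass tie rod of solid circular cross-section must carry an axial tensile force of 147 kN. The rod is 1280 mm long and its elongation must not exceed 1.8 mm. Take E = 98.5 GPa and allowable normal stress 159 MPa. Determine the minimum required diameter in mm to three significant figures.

Required area A ≥ P/σ_allow = 147000/159 = 924.5 mm².
For a solid circular section, d ≥ √(4A/π) = 34.31 mm.
Elongation limit: A ≥ PL/(Eδ_allow) = 147000·1280/(98500·1.8) = 1061 mm² ⇒ d ≥ 36.76 mm.
The elongation limit governs.

36.8 mm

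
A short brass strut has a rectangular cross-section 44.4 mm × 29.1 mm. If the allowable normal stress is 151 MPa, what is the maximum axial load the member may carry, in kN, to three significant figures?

195 kN

A = 1292 mm².
P_max = σ_allow · A = 151 · 1292 = 195100 N = 195.1 kN.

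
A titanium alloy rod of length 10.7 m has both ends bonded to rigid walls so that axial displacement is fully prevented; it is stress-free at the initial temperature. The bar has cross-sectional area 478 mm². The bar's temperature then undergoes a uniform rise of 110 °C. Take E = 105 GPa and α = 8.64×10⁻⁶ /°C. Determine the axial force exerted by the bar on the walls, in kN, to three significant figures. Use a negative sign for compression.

Free thermal expansion αLΔT = 8.64e-6 · 10700 · 110 = 10.17 mm.
The walls impose strain ε = −(10.17)/10700 = -9.5040e-04; σ = Eε = 105000 · -9.5040e-04 = -99.79 MPa.
Wall reaction R = σ·A = -99.79·478 = -47700 N = -47.7 kN.

-47.7 kN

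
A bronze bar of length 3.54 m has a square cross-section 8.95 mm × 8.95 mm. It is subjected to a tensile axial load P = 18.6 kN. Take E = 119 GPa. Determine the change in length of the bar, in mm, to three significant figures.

A = 80.1 mm².
δ_mech = NL/(AE) = 18600·3540/(80.1·119000) = 6.908 mm.

6.91 mm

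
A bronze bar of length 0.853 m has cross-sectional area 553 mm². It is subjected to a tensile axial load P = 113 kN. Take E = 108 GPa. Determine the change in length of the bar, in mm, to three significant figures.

δ_mech = NL/(AE) = 113000·853/(553·108000) = 1.614 mm.

1.61 mm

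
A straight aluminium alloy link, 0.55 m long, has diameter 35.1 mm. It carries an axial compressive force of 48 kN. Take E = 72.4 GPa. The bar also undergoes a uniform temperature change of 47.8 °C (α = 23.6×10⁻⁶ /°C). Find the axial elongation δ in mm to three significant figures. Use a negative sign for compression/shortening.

0.244 mm

A = 967.6 mm².
δ_mech = NL/(AE) = -48000·550/(967.6·72400) = -0.3768 mm.
δ_thermal = αLΔT = 23.6e-6·550·47.8 = 0.6204 mm.
δ = δ_mech + δ_thermal = 0.2436 mm.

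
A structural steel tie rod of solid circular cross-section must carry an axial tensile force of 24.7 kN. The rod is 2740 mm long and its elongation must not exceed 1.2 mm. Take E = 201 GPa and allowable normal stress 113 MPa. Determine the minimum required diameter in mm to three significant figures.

18.9 mm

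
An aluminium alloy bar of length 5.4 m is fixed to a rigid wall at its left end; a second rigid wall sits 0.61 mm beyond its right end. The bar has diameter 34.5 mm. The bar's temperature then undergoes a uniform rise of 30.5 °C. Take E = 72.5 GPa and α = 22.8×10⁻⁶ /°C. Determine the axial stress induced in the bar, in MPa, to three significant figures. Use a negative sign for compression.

-42.2 MPa

Free thermal expansion αLΔT = 22.8e-6 · 5400 · 30.5 = 3.755 mm.
The walls engage after the gap closes; constrained expansion = 3.755 − 0.61 = 3.145 mm.
The walls impose strain ε = −(3.145)/5400 = -5.8244e-04; σ = Eε = 72500 · -5.8244e-04 = -42.23 MPa.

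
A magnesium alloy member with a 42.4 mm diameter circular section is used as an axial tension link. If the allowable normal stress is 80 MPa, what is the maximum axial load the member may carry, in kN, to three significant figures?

113 kN

A = 1412 mm².
P_max = σ_allow · A = 80 · 1412 = 113000 N = 113 kN.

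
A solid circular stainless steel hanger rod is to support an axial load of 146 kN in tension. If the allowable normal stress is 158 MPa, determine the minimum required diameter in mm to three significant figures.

Required area A ≥ P/σ_allow = 146000/158 = 924.1 mm².
For a solid circular section, d ≥ √(4A/π) = 34.3 mm.

34.3 mm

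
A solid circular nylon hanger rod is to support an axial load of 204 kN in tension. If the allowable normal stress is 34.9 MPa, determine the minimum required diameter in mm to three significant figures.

Required area A ≥ P/σ_allow = 204000/34.9 = 5845 mm².
For a solid circular section, d ≥ √(4A/π) = 86.27 mm.

86.3 mm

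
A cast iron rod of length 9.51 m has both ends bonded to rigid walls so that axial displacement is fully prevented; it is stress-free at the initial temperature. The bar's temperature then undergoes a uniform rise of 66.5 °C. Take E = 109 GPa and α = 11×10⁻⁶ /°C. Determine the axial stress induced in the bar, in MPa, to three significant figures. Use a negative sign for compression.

-79.7 MPa

Free thermal expansion αLΔT = 11e-6 · 9510 · 66.5 = 6.957 mm.
The walls impose strain ε = −(6.957)/9510 = -7.3150e-04; σ = Eε = 109000 · -7.3150e-04 = -79.73 MPa.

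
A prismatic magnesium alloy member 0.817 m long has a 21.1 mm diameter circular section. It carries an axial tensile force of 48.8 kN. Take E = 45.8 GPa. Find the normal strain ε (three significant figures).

0.00305

A = 349.7 mm².
σ = N/A = 139.6 MPa; ε = σ/E = 139.6/45800 = 3.047e-03.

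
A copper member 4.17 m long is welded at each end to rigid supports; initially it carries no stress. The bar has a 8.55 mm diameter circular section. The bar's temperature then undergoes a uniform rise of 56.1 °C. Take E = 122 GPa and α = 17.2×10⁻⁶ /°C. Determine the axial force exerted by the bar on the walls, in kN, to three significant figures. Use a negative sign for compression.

Free thermal expansion αLΔT = 17.2e-6 · 4170 · 56.1 = 4.024 mm.
The walls impose strain ε = −(4.024)/4170 = -9.6492e-04; σ = Eε = 122000 · -9.6492e-04 = -117.7 MPa.
Wall reaction R = σ·A = -117.7·57.41 = -6759 N = -6.759 kN.

-6.76 kN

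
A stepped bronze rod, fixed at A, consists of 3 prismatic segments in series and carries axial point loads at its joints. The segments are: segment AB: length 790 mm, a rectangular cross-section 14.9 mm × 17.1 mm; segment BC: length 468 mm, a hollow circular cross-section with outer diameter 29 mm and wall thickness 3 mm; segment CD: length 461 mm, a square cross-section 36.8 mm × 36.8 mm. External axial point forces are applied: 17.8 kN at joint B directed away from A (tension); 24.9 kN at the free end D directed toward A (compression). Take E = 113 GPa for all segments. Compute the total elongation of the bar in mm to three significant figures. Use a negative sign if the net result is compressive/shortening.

-0.691 mm

Internal axial forces (sectioning from the free end, tension +): N_CD = -24.9 kN, N_BC = -24.9 kN, N_AB = -7.1 kN.
A_AB = 254.8 mm².
A_BC = 245 mm².
A_CD = 1354 mm².
δ_AB = -7100·790/(254.8·113000) = -0.1948 mm
δ_BC = -24900·468/(245·113000) = -0.4208 mm
δ_CD = -24900·461/(1354·113000) = -0.07501 mm
δ = Σδ_i = -0.6907 mm.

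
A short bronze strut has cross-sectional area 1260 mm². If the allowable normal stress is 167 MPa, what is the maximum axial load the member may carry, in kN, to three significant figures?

210 kN

P_max = σ_allow · A = 167 · 1260 = 210400 N = 210.4 kN.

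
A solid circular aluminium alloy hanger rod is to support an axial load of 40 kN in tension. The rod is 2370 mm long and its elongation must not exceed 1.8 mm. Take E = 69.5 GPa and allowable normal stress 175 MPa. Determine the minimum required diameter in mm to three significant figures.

31.1 mm

Required area A ≥ P/σ_allow = 40000/175 = 228.6 mm².
For a solid circular section, d ≥ √(4A/π) = 17.06 mm.
Elongation limit: A ≥ PL/(Eδ_allow) = 40000·2370/(69500·1.8) = 757.8 mm² ⇒ d ≥ 31.06 mm.
The elongation limit governs.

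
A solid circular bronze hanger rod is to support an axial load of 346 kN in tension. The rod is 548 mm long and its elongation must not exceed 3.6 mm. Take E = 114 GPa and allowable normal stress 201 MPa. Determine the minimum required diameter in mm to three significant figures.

46.8 mm

Required area A ≥ P/σ_allow = 346000/201 = 1721 mm².
For a solid circular section, d ≥ √(4A/π) = 46.82 mm.
Elongation limit: A ≥ PL/(Eδ_allow) = 346000·548/(114000·3.6) = 462 mm² ⇒ d ≥ 24.25 mm.
The stress limit governs.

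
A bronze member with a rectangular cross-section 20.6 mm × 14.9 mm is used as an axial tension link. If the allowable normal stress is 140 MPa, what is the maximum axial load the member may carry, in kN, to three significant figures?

A = 306.9 mm².
P_max = σ_allow · A = 140 · 306.9 = 42970 N = 42.97 kN.

43.0 kN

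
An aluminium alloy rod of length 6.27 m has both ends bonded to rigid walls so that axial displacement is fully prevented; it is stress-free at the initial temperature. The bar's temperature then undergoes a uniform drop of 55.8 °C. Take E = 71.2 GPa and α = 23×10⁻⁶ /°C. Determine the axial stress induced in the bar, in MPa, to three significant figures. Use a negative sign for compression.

Free thermal expansion αLΔT = 23e-6 · 6270 · -55.8 = -8.047 mm.
The walls impose strain ε = −(-8.047)/6270 = 1.2834e-03; σ = Eε = 71200 · 1.2834e-03 = 91.38 MPa.

91.4 MPa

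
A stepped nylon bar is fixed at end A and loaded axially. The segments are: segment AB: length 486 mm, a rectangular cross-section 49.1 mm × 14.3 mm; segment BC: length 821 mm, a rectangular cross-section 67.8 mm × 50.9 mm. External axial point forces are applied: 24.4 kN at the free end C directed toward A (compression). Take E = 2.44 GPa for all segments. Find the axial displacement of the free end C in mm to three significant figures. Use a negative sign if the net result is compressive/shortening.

Internal axial forces (sectioning from the free end, tension +): N_BC = -24.4 kN, N_AB = -24.4 kN.
A_AB = 702.1 mm².
A_BC = 3451 mm².
δ_AB = -24400·486/(702.1·2440) = -6.922 mm
δ_BC = -24400·821/(3451·2440) = -2.379 mm
δ = Σδ_i = -9.301 mm.

-9.30 mm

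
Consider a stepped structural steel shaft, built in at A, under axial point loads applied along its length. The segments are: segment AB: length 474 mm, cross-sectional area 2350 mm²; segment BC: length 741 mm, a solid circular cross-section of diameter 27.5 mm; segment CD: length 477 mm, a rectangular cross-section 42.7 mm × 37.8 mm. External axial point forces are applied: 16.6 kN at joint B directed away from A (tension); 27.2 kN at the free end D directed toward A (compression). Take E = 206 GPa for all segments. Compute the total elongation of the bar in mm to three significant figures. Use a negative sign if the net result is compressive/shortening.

Internal axial forces (sectioning from the free end, tension +): N_CD = -27.2 kN, N_BC = -27.2 kN, N_AB = -10.6 kN.
A_BC = 594 mm².
A_CD = 1614 mm².
δ_AB = -10600·474/(2350·206000) = -0.01038 mm
δ_BC = -27200·741/(594·206000) = -0.1647 mm
δ_CD = -27200·477/(1614·206000) = -0.03902 mm
δ = Σδ_i = -0.2141 mm.

-0.214 mm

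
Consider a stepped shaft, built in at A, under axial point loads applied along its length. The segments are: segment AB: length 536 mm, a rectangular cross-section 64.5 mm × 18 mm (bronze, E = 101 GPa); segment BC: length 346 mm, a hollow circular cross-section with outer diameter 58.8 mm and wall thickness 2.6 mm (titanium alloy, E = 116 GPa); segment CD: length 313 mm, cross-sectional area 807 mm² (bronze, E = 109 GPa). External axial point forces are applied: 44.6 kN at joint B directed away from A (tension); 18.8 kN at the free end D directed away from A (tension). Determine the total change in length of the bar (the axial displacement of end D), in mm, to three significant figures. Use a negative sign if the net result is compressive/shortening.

0.479 mm

Internal axial forces (sectioning from the free end, tension +): N_CD = 18.8 kN, N_BC = 18.8 kN, N_AB = 63.4 kN.
A_AB = 1161 mm².
A_BC = 459 mm².
δ_AB = 63400·536/(1161·101000) = 0.2898 mm
δ_BC = 18800·346/(459·116000) = 0.1222 mm
δ_CD = 18800·313/(807·109000) = 0.0669 mm
δ = Σδ_i = 0.4789 mm.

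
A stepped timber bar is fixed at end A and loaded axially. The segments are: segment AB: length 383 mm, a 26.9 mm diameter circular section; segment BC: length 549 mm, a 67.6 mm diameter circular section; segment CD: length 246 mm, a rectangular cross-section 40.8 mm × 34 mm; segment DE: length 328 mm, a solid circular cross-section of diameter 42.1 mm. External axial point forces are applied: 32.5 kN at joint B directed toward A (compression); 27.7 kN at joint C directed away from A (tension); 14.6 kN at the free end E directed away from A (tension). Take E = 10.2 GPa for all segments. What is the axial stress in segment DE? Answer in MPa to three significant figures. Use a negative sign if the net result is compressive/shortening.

Internal axial forces (sectioning from the free end, tension +): N_DE = 14.6 kN, N_CD = 14.6 kN, N_BC = 42.3 kN, N_AB = 9.8 kN.
A_DE = 1392 mm².
σ_DE = N_DE/A_DE = 14600/1392 = 10.49 MPa.

10.5 MPa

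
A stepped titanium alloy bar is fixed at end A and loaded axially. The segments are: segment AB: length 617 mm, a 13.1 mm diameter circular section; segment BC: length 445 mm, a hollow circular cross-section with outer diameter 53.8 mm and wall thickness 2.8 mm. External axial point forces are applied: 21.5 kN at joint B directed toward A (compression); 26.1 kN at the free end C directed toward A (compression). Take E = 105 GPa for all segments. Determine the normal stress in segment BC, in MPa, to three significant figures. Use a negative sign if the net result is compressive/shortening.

-58.2 MPa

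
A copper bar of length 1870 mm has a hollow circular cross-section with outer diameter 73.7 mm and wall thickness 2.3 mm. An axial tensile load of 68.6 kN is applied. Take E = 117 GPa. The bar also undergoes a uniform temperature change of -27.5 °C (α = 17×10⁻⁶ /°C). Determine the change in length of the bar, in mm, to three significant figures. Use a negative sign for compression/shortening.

1.25 mm

A = 515.9 mm².
δ_mech = NL/(AE) = 68600·1870/(515.9·117000) = 2.125 mm.
δ_thermal = αLΔT = 17e-6·1870·-27.5 = -0.8742 mm.
δ = δ_mech + δ_thermal = 1.251 mm.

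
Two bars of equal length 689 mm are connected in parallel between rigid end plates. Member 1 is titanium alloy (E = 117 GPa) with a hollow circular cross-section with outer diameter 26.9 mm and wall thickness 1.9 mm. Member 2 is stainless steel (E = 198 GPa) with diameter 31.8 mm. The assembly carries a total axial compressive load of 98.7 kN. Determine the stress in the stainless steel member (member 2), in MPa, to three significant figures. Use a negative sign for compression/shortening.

-112 MPa

A_1 = 149.2 mm².
A_2 = 794.2 mm².
Equal strain + equilibrium ⇒ each member carries load in proportion to AE: A₁E₁ = 17460000 N, A₂E₂ = 157300000 N, ΣAE = 174700000 N.
σ₂ = P·E₂/ΣAE = -98700·198000/174700000 = -111.9 MPa.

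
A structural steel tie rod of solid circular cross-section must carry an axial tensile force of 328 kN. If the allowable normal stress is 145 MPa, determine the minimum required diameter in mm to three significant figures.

Required area A ≥ P/σ_allow = 328000/145 = 2262 mm².
For a solid circular section, d ≥ √(4A/π) = 53.67 mm.

53.7 mm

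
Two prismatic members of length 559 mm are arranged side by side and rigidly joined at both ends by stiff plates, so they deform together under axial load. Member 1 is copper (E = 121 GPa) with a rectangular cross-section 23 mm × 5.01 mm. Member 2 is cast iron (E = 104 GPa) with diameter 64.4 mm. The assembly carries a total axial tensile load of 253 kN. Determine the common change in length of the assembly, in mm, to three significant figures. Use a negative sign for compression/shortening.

0.401 mm

A_1 = 115.2 mm².
A_2 = 3257 mm².
Equal strain + equilibrium ⇒ each member carries load in proportion to AE: A₁E₁ = 13940000 N, A₂E₂ = 338800000 N, ΣAE = 352700000 N.
δ = PL/ΣAE = 253000·559/352700000 = 0.401 mm.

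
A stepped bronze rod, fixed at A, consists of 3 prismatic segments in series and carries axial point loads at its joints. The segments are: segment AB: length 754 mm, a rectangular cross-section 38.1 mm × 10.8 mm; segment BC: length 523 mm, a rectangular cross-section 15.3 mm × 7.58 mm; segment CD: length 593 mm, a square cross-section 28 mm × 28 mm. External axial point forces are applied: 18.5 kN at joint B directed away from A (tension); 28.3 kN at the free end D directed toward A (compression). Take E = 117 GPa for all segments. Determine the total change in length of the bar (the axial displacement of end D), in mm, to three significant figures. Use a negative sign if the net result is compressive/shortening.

-1.43 mm

Internal axial forces (sectioning from the free end, tension +): N_CD = -28.3 kN, N_BC = -28.3 kN, N_AB = -9.8 kN.
A_AB = 411.5 mm².
A_BC = 116 mm².
A_CD = 784 mm².
δ_AB = -9800·754/(411.5·117000) = -0.1535 mm
δ_BC = -28300·523/(116·117000) = -1.091 mm
δ_CD = -28300·593/(784·117000) = -0.183 mm
δ = Σδ_i = -1.427 mm.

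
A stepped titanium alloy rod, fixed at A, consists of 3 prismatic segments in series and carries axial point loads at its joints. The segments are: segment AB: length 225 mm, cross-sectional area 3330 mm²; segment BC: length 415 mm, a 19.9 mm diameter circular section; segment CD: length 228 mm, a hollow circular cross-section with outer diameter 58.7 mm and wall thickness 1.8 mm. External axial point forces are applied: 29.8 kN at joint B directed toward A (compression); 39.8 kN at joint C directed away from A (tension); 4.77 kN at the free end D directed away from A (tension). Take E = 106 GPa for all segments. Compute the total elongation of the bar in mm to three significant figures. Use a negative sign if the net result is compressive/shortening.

Internal axial forces (sectioning from the free end, tension +): N_CD = 4.77 kN, N_BC = 44.57 kN, N_AB = 14.77 kN.
A_BC = 311 mm².
A_CD = 321.8 mm².
δ_AB = 14770·225/(3330·106000) = 0.009415 mm
δ_BC = 44570·415/(311·106000) = 0.561 mm
δ_CD = 4770·228/(321.8·106000) = 0.03189 mm
δ = Σδ_i = 0.6023 mm.

0.602 mm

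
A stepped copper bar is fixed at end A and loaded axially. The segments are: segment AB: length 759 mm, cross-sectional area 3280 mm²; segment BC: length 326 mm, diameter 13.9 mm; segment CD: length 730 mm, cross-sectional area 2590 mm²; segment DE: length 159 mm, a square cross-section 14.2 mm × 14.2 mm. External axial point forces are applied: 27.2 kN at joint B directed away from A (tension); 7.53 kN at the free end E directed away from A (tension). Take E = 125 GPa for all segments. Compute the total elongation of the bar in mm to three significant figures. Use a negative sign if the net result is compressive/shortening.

0.258 mm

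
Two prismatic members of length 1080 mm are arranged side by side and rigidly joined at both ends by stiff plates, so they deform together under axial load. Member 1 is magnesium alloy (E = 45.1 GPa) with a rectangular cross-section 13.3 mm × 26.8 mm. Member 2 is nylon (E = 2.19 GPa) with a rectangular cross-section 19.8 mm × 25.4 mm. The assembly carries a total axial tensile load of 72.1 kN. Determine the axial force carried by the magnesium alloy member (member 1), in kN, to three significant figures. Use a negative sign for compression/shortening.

67.5 kN

A_1 = 356.4 mm².
A_2 = 502.9 mm².
Equal strain + equilibrium ⇒ each member carries load in proportion to AE: A₁E₁ = 16080000 N, A₂E₂ = 1101000 N, ΣAE = 17180000 N.
F₁ = P·A₁E₁/ΣAE = 72100·16080000/17180000 = 67480 N.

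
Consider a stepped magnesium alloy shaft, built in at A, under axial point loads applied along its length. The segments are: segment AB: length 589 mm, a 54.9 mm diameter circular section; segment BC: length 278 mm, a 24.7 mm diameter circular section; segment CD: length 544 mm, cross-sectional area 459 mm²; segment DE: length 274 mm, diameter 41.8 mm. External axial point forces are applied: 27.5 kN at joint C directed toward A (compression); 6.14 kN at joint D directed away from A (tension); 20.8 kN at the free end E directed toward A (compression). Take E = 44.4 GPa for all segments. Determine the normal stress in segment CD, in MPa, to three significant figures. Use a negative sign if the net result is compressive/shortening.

-31.9 MPa

Internal axial forces (sectioning from the free end, tension +): N_DE = -20.8 kN, N_CD = -14.66 kN, N_BC = -42.16 kN, N_AB = -42.16 kN.
σ_CD = N_CD/A_CD = -14660/459 = -31.94 MPa.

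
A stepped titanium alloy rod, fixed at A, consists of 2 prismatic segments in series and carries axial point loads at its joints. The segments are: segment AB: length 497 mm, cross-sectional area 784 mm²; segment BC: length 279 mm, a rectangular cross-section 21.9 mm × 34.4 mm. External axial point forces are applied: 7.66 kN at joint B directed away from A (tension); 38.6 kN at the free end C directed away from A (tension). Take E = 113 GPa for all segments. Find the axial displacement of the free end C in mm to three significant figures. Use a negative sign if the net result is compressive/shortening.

Internal axial forces (sectioning from the free end, tension +): N_BC = 38.6 kN, N_AB = 46.26 kN.
A_BC = 753.4 mm².
δ_AB = 46260·497/(784·113000) = 0.2595 mm
δ_BC = 38600·279/(753.4·113000) = 0.1265 mm
δ = Σδ_i = 0.386 mm.

0.386 mm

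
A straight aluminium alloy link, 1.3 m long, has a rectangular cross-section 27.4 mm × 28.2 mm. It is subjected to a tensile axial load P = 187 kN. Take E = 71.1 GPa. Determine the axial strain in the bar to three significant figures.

A = 772.7 mm².
σ = N/A = 242 MPa; ε = σ/E = 242/71100 = 3.404e-03.

0.00340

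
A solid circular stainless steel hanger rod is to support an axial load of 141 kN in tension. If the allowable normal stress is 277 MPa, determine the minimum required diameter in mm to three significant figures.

25.5 mm

Required area A ≥ P/σ_allow = 141000/277 = 509 mm².
For a solid circular section, d ≥ √(4A/π) = 25.46 mm.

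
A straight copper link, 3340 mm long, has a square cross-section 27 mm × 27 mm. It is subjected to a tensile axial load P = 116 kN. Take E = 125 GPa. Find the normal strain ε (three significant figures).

0.00127

A = 729 mm².
σ = N/A = 159.1 MPa; ε = σ/E = 159.1/125000 = 1.273e-03.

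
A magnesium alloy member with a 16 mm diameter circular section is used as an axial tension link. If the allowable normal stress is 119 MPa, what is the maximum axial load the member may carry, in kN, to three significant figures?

A = 201.1 mm².
P_max = σ_allow · A = 119 · 201.1 = 23930 N = 23.93 kN.

23.9 kN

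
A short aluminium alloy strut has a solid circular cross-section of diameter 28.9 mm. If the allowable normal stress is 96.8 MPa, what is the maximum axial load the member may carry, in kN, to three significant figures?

A = 656 mm².
P_max = σ_allow · A = 96.8 · 656 = 63500 N = 63.5 kN.

63.5 kN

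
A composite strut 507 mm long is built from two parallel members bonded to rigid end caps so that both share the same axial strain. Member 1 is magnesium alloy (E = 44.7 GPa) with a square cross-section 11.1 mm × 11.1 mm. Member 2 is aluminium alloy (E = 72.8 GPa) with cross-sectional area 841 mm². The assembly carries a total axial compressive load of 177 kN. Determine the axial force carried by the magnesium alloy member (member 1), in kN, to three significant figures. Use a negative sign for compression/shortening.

-14.6 kN

A_1 = 123.2 mm².
Equal strain + equilibrium ⇒ each member carries load in proportion to AE: A₁E₁ = 5507000 N, A₂E₂ = 61220000 N, ΣAE = 66730000 N.
F₁ = P·A₁E₁/ΣAE = -177000·5507000/66730000 = -14610 N.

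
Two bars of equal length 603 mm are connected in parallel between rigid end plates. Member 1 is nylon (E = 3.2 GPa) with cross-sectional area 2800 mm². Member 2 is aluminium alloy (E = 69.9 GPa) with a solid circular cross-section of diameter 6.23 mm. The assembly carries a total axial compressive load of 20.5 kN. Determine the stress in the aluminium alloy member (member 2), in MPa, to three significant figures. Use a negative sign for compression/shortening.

-129 MPa

A_2 = 30.48 mm².
Equal strain + equilibrium ⇒ each member carries load in proportion to AE: A₁E₁ = 8960000 N, A₂E₂ = 2131000 N, ΣAE = 11090000 N.
σ₂ = P·E₂/ΣAE = -20500·69900/11090000 = -129.2 MPa.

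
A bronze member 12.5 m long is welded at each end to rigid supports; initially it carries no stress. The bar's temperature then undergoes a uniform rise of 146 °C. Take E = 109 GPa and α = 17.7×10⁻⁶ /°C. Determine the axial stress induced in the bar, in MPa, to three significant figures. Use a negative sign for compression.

-282 MPa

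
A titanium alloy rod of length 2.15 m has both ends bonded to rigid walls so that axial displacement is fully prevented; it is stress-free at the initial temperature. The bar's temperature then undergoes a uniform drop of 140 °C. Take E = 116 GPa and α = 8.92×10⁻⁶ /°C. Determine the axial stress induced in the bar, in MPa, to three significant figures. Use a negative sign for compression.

145 MPa

Free thermal expansion αLΔT = 8.92e-6 · 2150 · -140 = -2.685 mm.
The walls impose strain ε = −(-2.685)/2150 = 1.2488e-03; σ = Eε = 116000 · 1.2488e-03 = 144.9 MPa.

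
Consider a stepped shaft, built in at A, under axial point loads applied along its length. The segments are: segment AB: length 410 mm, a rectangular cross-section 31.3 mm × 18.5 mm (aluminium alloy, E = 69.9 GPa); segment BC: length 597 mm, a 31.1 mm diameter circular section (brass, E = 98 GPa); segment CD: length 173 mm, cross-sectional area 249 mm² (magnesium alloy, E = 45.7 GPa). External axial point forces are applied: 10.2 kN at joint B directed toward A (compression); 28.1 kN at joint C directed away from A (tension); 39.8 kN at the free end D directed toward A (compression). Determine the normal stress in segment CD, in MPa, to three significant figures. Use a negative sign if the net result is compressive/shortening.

-160 MPa

Internal axial forces (sectioning from the free end, tension +): N_CD = -39.8 kN, N_BC = -11.7 kN, N_AB = -21.9 kN.
σ_CD = N_CD/A_CD = -39800/249 = -159.8 MPa.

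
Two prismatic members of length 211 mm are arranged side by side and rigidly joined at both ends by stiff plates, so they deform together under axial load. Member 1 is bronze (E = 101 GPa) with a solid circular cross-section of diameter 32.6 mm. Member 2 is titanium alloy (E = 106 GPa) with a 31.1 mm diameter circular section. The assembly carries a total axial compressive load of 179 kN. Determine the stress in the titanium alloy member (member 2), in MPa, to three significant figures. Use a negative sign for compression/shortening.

-115 MPa

A_1 = 834.7 mm².
A_2 = 759.6 mm².
Equal strain + equilibrium ⇒ each member carries load in proportion to AE: A₁E₁ = 84300000 N, A₂E₂ = 80520000 N, ΣAE = 164800000 N.
σ₂ = P·E₂/ΣAE = -179000·106000/164800000 = -115.1 MPa.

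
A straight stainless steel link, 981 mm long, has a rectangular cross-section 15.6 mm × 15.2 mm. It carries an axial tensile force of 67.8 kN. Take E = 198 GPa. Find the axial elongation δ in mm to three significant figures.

1.42 mm

A = 237.1 mm².
δ_mech = NL/(AE) = 67800·981/(237.1·198000) = 1.417 mm.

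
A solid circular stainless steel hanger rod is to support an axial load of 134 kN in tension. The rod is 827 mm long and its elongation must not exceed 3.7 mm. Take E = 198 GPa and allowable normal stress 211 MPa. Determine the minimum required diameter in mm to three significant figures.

Required area A ≥ P/σ_allow = 134000/211 = 635.1 mm².
For a solid circular section, d ≥ √(4A/π) = 28.44 mm.
Elongation limit: A ≥ PL/(Eδ_allow) = 134000·827/(198000·3.7) = 151.3 mm² ⇒ d ≥ 13.88 mm.
The stress limit governs.

28.4 mm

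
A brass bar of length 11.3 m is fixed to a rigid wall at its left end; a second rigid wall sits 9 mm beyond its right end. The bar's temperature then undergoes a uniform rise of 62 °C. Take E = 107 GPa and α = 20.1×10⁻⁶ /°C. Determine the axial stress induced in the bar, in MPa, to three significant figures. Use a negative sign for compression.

-48.1 MPa

Free thermal expansion αLΔT = 20.1e-6 · 11300 · 62 = 14.08 mm.
The walls engage after the gap closes; constrained expansion = 14.08 − 9 = 5.082 mm.
The walls impose strain ε = −(5.082)/11300 = -4.4974e-04; σ = Eε = 107000 · -4.4974e-04 = -48.12 MPa.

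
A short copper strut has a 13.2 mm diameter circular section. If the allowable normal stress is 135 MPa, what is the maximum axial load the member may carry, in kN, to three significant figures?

A = 136.8 mm².
P_max = σ_allow · A = 135 · 136.8 = 18470 N = 18.47 kN.

18.5 kN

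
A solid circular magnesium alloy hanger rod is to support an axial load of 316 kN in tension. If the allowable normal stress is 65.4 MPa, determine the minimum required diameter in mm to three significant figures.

78.4 mm

Required area A ≥ P/σ_allow = 316000/65.4 = 4832 mm².
For a solid circular section, d ≥ √(4A/π) = 78.43 mm.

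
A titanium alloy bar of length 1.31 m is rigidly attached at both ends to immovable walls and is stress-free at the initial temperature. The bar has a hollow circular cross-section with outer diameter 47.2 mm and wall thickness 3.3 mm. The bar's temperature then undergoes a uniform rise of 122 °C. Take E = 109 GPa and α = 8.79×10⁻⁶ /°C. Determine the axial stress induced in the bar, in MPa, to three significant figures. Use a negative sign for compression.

Free thermal expansion αLΔT = 8.79e-6 · 1310 · 122 = 1.405 mm.
The walls impose strain ε = −(1.405)/1310 = -1.0724e-03; σ = Eε = 109000 · -1.0724e-03 = -116.9 MPa.

-117 MPa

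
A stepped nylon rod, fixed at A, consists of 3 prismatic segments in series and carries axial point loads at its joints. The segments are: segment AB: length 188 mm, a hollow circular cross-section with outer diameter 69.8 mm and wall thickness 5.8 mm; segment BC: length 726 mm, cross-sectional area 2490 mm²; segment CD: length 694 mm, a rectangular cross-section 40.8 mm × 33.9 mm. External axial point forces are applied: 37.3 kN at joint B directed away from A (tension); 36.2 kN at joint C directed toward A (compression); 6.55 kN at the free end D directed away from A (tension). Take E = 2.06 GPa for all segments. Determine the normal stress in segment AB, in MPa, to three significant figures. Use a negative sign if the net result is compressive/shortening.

6.56 MPa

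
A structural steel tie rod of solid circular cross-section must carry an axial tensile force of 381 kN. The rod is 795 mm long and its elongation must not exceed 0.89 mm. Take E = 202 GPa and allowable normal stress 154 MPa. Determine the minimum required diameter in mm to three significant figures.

56.1 mm

Required area A ≥ P/σ_allow = 381000/154 = 2474 mm².
For a solid circular section, d ≥ √(4A/π) = 56.13 mm.
Elongation limit: A ≥ PL/(Eδ_allow) = 381000·795/(202000·0.89) = 1685 mm² ⇒ d ≥ 46.32 mm.
The stress limit governs.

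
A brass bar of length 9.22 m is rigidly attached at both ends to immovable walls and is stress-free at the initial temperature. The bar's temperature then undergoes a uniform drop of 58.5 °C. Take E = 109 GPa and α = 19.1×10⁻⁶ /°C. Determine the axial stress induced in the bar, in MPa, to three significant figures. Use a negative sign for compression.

122 MPa

Free thermal expansion αLΔT = 19.1e-6 · 9220 · -58.5 = -10.3 mm.
The walls impose strain ε = −(-10.3)/9220 = 1.1174e-03; σ = Eε = 109000 · 1.1174e-03 = 121.8 MPa.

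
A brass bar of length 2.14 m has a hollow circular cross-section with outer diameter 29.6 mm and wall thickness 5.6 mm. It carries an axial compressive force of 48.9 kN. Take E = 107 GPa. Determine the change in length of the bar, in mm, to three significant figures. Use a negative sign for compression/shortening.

A = 422.2 mm².
δ_mech = NL/(AE) = -48900·2140/(422.2·107000) = -2.316 mm.

-2.32 mm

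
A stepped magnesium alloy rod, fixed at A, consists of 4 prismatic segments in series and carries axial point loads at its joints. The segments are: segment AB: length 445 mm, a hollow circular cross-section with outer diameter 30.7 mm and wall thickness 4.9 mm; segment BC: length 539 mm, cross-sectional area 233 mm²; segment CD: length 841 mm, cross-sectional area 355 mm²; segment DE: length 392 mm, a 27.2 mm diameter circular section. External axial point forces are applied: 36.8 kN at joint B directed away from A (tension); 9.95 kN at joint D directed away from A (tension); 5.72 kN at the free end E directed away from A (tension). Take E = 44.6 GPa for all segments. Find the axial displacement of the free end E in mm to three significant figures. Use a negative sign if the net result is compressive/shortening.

Internal axial forces (sectioning from the free end, tension +): N_DE = 5.72 kN, N_CD = 15.67 kN, N_BC = 15.67 kN, N_AB = 52.47 kN.
A_AB = 397.2 mm².
A_DE = 581.1 mm².
δ_AB = 52470·445/(397.2·44600) = 1.318 mm
δ_BC = 15670·539/(233·44600) = 0.8128 mm
δ_CD = 15670·841/(355·44600) = 0.8323 mm
δ_DE = 5720·392/(581.1·44600) = 0.08652 mm
δ = Σδ_i = 3.05 mm.

3.05 mm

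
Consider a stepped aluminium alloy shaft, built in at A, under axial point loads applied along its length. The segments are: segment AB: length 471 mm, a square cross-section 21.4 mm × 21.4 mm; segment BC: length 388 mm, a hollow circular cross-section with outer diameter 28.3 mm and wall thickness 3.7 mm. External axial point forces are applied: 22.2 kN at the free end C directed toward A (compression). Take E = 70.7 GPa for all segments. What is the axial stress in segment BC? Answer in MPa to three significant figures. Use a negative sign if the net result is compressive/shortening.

Internal axial forces (sectioning from the free end, tension +): N_BC = -22.2 kN, N_AB = -22.2 kN.
A_BC = 285.9 mm².
σ_BC = N_BC/A_BC = -22200/285.9 = -77.64 MPa.

-77.6 MPa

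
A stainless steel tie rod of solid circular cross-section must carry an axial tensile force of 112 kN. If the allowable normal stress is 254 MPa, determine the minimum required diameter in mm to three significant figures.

Required area A ≥ P/σ_allow = 112000/254 = 440.9 mm².
For a solid circular section, d ≥ √(4A/π) = 23.69 mm.

23.7 mm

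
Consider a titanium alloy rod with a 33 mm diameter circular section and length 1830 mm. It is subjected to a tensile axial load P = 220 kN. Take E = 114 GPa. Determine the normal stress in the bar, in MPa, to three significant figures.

257 MPa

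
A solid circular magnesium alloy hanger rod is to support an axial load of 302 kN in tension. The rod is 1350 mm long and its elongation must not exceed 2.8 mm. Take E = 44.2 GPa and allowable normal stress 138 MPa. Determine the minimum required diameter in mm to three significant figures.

Required area A ≥ P/σ_allow = 302000/138 = 2188 mm².
For a solid circular section, d ≥ √(4A/π) = 52.79 mm.
Elongation limit: A ≥ PL/(Eδ_allow) = 302000·1350/(44200·2.8) = 3294 mm² ⇒ d ≥ 64.76 mm.
The elongation limit governs.

64.8 mm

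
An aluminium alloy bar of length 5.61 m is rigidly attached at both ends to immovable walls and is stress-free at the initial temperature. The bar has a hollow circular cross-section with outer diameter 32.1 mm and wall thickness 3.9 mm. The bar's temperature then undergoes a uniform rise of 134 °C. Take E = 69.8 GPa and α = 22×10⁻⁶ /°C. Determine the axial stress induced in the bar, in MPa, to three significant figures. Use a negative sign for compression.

Free thermal expansion αLΔT = 22e-6 · 5610 · 134 = 16.54 mm.
The walls impose strain ε = −(16.54)/5610 = -2.9480e-03; σ = Eε = 69800 · -2.9480e-03 = -205.8 MPa.

-206 MPa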